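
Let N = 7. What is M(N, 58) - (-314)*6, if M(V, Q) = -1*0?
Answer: 1884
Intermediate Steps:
M(V, Q) = 0
M(N, 58) - (-314)*6 = 0 - (-314)*6 = 0 - 1*(-1884) = 0 + 1884 = 1884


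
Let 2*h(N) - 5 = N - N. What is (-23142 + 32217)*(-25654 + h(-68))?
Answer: -465574725/2 ≈ -2.3279e+8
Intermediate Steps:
h(N) = 5/2 (h(N) = 5/2 + (N - N)/2 = 5/2 + (½)*0 = 5/2 + 0 = 5/2)
(-23142 + 32217)*(-25654 + h(-68)) = (-23142 + 32217)*(-25654 + 5/2) = 9075*(-51303/2) = -465574725/2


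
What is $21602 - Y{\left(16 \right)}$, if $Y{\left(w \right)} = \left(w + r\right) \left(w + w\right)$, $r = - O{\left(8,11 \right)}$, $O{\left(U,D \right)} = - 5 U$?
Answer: $19810$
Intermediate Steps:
$r = 40$ ($r = - \left(-5\right) 8 = \left(-1\right) \left(-40\right) = 40$)
$Y{\left(w \right)} = 2 w \left(40 + w\right)$ ($Y{\left(w \right)} = \left(w + 40\right) \left(w + w\right) = \left(40 + w\right) 2 w = 2 w \left(40 + w\right)$)
$21602 - Y{\left(16 \right)} = 21602 - 2 \cdot 16 \left(40 + 16\right) = 21602 - 2 \cdot 16 \cdot 56 = 21602 - 1792 = 19810$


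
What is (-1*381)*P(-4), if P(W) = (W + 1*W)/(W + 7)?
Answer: 1016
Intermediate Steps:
P(W) = 2*W/(7 + W) (P(W) = (W + W)/(7 + W) = (2*W)/(7 + W) = 2*W/(7 + W))
(-1*381)*P(-4) = (-1*381)*(2*(-4)/(7 - 4)) = -762*(-4)/3 = -381*(-8/3) = 1016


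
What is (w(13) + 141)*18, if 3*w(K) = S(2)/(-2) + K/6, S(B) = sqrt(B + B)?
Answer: 2545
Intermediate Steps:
S(B) = sqrt(2)*sqrt(B) (S(B) = sqrt(2*B) = sqrt(2)*sqrt(B))
w(K) = -1/3 + K/18 (w(K) = ((sqrt(2)*sqrt(2))/(-2) + K/6)/3 = (2*(-1/2) + K*(1/6))/3 = (-1 + K/6)/3 = -1/3 + K/18)
(w(13) + 141)*18 = ((-1/3 + (1/18)*13) + 141)*18 = ((-1/3 + 13/18) + 141)*18 = (7/18 + 141)*18 = (2545/18)*18 = 2545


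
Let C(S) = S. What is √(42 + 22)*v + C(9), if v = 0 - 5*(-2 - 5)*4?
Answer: 1129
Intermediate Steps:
v = 140 (v = 0 - 5*(-7)*4 = 0 + 35*4 = 0 + 140 = 140)
√(42 + 22)*v + C(9) = √(42 + 22)*140 + 9 = √64*140 + 9 = 8*140 + 9 = 1120 + 9 = 1129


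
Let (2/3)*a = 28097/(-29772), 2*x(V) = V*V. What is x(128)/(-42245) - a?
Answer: 1024362949/838478760 ≈ 1.2217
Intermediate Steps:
x(V) = V²/2 (x(V) = (V*V)/2 = V²/2)
a = -28097/19848 (a = 3*(28097/(-29772))/2 = 3*(28097*(-1/29772))/2 = (3/2)*(-28097/29772) = -28097/19848 ≈ -1.4156)
x(128)/(-42245) - a = ((½)*128²)/(-42245) - 1*(-28097/19848) = ((½)*16384)*(-1/42245) + 28097/19848 = 8192*(-1/42245) + 28097/19848 = -8192/42245 + 28097/19848 = 1024362949/838478760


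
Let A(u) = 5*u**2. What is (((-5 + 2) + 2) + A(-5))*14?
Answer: 1736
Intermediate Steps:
(((-5 + 2) + 2) + A(-5))*14 = (((-5 + 2) + 2) + 5*(-5)**2)*14 = ((-3 + 2) + 5*25)*14 = (-1 + 125)*14 = 124*14 = 1736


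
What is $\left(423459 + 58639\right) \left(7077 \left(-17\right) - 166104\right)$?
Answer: $-138079134474$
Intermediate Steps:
$\left(423459 + 58639\right) \left(7077 \left(-17\right) - 166104\right) = 482098 \left(-120309 - 166104\right) = 482098 \left(-286413\right) = -138079134474$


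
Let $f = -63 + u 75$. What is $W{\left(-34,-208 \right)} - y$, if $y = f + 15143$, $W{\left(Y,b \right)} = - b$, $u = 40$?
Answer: $-17872$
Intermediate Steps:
$f = 2937$ ($f = -63 + 40 \cdot 75 = -63 + 3000 = 2937$)
$y = 18080$ ($y = 2937 + 15143 = 18080$)
$W{\left(-34,-208 \right)} - y = \left(-1\right) \left(-208\right) - 18080 = 208 - 18080 = -17872$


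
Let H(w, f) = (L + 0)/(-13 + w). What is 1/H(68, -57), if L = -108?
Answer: -55/108 ≈ -0.50926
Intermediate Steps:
H(w, f) = -108/(-13 + w) (H(w, f) = (-108 + 0)/(-13 + w) = -108/(-13 + w))
1/H(68, -57) = 1/(-108/(-13 + 68)) = 1/(-108/55) = -55/108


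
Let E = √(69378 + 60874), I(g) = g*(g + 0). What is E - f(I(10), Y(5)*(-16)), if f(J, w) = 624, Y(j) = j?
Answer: -624 + 2*√32563 ≈ -263.10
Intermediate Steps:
I(g) = g² (I(g) = g*g = g²)
E = 2*√32563 (E = √130252 = 2*√32563 ≈ 360.90)
E - f(I(10), Y(5)*(-16)) = 2*√32563 - 1*624 = 2*√32563 - 624 = -624 + 2*√32563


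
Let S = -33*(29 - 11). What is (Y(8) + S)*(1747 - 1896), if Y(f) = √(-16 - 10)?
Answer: 88506 - 149*I*√26 ≈ 88506.0 - 759.75*I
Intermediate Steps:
Y(f) = I*√26 (Y(f) = √(-26) = I*√26)
S = -594 (S = -33*18 = -594)
(Y(8) + S)*(1747 - 1896) = (I*√26 - 594)*(1747 - 1896) = (-594 + I*√26)*(-149) = 88506 - 149*I*√26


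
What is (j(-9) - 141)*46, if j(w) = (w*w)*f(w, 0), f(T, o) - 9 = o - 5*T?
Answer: 194718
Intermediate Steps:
f(T, o) = 9 + o - 5*T (f(T, o) = 9 + (o - 5*T) = 9 + o - 5*T)
j(w) = w²*(9 - 5*w) (j(w) = (w*w)*(9 + 0 - 5*w) = w²*(9 - 5*w))
(j(-9) - 141)*46 = ((-9)²*(9 - 5*(-9)) - 141)*46 = (81*(9 + 45) - 141)*46 = (81*54 - 141)*46 = (4374 - 141)*46 = 4233*46 = 194718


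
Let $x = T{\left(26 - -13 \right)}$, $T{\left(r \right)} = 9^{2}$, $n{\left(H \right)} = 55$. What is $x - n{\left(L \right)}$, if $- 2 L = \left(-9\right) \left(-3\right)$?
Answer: $26$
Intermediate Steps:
$L = - \frac{27}{2}$ ($L = - \frac{\left(-9\right) \left(-3\right)}{2} = \left(- \frac{1}{2}\right) 27 = - \frac{27}{2} \approx -13.5$)
$T{\left(r \right)} = 81$
$x = 81$
$x - n{\left(L \right)} = 81 - 55 = 26$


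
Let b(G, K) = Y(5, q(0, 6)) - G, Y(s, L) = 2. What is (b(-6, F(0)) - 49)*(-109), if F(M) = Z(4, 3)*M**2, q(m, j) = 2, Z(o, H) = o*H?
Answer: 4469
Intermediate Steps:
Z(o, H) = H*o
F(M) = 12*M**2 (F(M) = (3*4)*M**2 = 12*M**2)
b(G, K) = 2 - G
(b(-6, F(0)) - 49)*(-109) = ((2 - 1*(-6)) - 49)*(-109) = ((2 + 6) - 49)*(-109) = (8 - 49)*(-109) = -41*(-109) = 4469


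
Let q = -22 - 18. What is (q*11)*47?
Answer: -20680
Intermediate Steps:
q = -40
(q*11)*47 = -40*11*47 = -440*47 = -20680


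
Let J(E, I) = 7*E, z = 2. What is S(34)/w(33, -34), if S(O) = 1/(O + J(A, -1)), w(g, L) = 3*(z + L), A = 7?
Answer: -1/7968 ≈ -0.00012550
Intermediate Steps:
w(g, L) = 6 + 3*L (w(g, L) = 3*(2 + L) = 6 + 3*L)
S(O) = 1/(49 + O) (S(O) = 1/(O + 7*7) = 1/(O + 49) = 1/(49 + O))
S(34)/w(33, -34) = 1/((49 + 34)*(6 + 3*(-34))) = 1/(83*(6 - 102)) = (1/83)/(-96) = (1/83)*(-1/96) = -1/7968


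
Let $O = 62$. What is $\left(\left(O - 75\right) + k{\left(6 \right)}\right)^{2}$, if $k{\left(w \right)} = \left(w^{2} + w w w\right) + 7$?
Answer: $60516$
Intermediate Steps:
$k{\left(w \right)} = 7 + w^{2} + w^{3}$ ($k{\left(w \right)} = \left(w^{2} + w^{2} w\right) + 7 = \left(w^{2} + w^{3}\right) + 7 = 7 + w^{2} + w^{3}$)
$\left(\left(O - 75\right) + k{\left(6 \right)}\right)^{2} = \left(\left(62 - 75\right) + \left(7 + 6^{2} + 6^{3}\right)\right)^{2} = \left(\left(62 - 75\right) + \left(7 + 36 + 216\right)\right)^{2} = \left(-13 + 259\right)^{2} = 246^{2} = 60516$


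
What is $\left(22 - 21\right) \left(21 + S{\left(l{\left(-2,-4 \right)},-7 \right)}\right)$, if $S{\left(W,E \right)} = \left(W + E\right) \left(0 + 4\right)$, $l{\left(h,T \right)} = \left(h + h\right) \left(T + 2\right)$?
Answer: $25$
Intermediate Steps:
$l{\left(h,T \right)} = 2 h \left(2 + T\right)$
$S{\left(W,E \right)} = 4 E + 4 W$ ($S{\left(W,E \right)} = \left(E + W\right) 4 = 4 E + 4 W$)
$\left(22 - 21\right) \left(21 + S{\left(l{\left(-2,-4 \right)},-7 \right)}\right) = \left(22 - 21\right) \left(21 + \left(4 \left(-7\right) + 4 \cdot 2 \left(-2\right) \left(2 - 4\right)\right)\right) = \left(22 - 21\right) \left(21 - \left(28 - 4 \cdot 2 \left(-2\right) \left(-2\right)\right)\right) = 1 \left(21 + \left(-28 + 4 \cdot 8\right)\right) = 1 \left(21 + \left(-28 + 32\right)\right) = 1 \left(21 + 4\right) = 1 \cdot 25 = 25$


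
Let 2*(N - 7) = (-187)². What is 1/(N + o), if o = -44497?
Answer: -2/54011 ≈ -3.7030e-5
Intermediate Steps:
N = 34983/2 (N = 7 + (½)*(-187)² = 7 + (½)*34969 = 7 + 34969/2 = 34983/2 ≈ 17492.)
1/(N + o) = 1/(34983/2 - 44497) = 1/(-54011/2) = -2/54011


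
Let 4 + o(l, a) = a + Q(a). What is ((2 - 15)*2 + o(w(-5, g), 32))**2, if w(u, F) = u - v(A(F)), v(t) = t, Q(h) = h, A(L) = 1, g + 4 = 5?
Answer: 1156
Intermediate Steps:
g = 1 (g = -4 + 5 = 1)
w(u, F) = -1 + u (w(u, F) = u - 1*1 = u - 1 = -1 + u)
o(l, a) = -4 + 2*a (o(l, a) = -4 + (a + a) = -4 + 2*a)
((2 - 15)*2 + o(w(-5, g), 32))**2 = ((2 - 15)*2 + (-4 + 2*32))**2 = (-13*2 + (-4 + 64))**2 = (-26 + 60)**2 = 34**2 = 1156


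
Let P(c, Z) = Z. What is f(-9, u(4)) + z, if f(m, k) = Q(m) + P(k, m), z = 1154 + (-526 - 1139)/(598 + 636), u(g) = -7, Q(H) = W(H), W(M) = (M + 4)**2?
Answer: 1442115/1234 ≈ 1168.7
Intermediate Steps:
W(M) = (4 + M)**2
Q(H) = (4 + H)**2
z = 1422371/1234 (z = 1154 - 1665/1234 = 1422371/1234 ≈ 1152.7)
f(m, k) = m + (4 + m)**2 (f(m, k) = (4 + m)**2 + m = m + (4 + m)**2)
f(-9, u(4)) + z = (-9 + (4 - 9)**2) + 1422371/1234 = (-9 + (-5)**2) + 1422371/1234 = (-9 + 25) + 1422371/1234 = 16 + 1422371/1234 = 1442115/1234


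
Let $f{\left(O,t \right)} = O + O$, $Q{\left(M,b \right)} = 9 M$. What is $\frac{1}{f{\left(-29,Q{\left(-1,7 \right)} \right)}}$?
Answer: $- \frac{1}{58} \approx -0.017241$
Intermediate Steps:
$f{\left(O,t \right)} = 2 O$
$\frac{1}{f{\left(-29,Q{\left(-1,7 \right)} \right)}} = \frac{1}{2 \left(-29\right)} = \frac{1}{-58} = - \frac{1}{58}$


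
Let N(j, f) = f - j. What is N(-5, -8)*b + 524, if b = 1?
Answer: 521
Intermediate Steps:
N(-5, -8)*b + 524 = (-8 - 1*(-5))*1 + 524 = (-8 + 5)*1 + 524 = -3*1 + 524 = -3 + 524 = 521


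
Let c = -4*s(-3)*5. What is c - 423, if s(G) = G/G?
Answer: -443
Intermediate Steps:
s(G) = 1
c = -20 (c = -4*1*5 = -4*5 = -20)
c - 423 = -20 - 423 = -443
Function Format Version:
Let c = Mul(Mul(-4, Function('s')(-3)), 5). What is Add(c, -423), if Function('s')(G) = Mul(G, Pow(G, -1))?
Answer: -443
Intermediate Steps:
Function('s')(G) = 1
c = -20 (c = Mul(Mul(-4, 1), 5) = Mul(-4, 5) = -20)
Add(c, -423) = Add(-20, -423) = -443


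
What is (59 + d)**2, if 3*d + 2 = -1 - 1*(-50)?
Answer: 50176/9 ≈ 5575.1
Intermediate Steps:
d = 47/3 (d = -2/3 + (-1 - 1*(-50))/3 = -2/3 + (-1 + 50)/3 = -2/3 + (1/3)*49 = -2/3 + 49/3 = 47/3 ≈ 15.667)
(59 + d)**2 = (59 + 47/3)**2 = (224/3)**2 = 50176/9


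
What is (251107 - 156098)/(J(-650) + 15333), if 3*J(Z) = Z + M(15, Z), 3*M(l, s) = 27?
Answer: 285027/45358 ≈ 6.2839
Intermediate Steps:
M(l, s) = 9 (M(l, s) = (⅓)*27 = 9)
J(Z) = 3 + Z/3 (J(Z) = (Z + 9)/3 = (9 + Z)/3 = 3 + Z/3)
(251107 - 156098)/(J(-650) + 15333) = (251107 - 156098)/((3 + (⅓)*(-650)) + 15333) = 95009/((3 - 650/3) + 15333) = 95009/(-641/3 + 15333) = 95009/(45358/3) = 95009*(3/45358) = 285027/45358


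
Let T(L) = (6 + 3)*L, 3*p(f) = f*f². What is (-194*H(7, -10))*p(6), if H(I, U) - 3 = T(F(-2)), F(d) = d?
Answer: 209520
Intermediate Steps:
p(f) = f³/3 (p(f) = (f*f²)/3 = f³/3)
T(L) = 9*L
H(I, U) = -15 (H(I, U) = 3 + 9*(-2) = 3 - 18 = -15)
(-194*H(7, -10))*p(6) = (-194*(-15))*((⅓)*6³) = 2910*((⅓)*216) = 2910*72 = 209520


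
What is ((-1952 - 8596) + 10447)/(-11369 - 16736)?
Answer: 101/28105 ≈ 0.0035937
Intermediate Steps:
((-1952 - 8596) + 10447)/(-11369 - 16736) = (-10548 + 10447)/(-28105) = -101*(-1/28105) = 101/28105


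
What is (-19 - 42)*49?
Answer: -2989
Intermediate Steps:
(-19 - 42)*49 = -61*49 = -2989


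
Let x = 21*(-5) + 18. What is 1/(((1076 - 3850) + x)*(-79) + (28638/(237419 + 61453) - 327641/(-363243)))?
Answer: 6031286772/1363191422991445 ≈ 4.4244e-6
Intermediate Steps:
x = -87 (x = -105 + 18 = -87)
1/(((1076 - 3850) + x)*(-79) + (28638/(237419 + 61453) - 327641/(-363243))) = 1/(((1076 - 3850) - 87)*(-79) + (28638/(237419 + 61453) - 327641/(-363243))) = 1/((-2774 - 87)*(-79) + (28638/298872 - 327641*(-1/363243))) = 1/(-2861*(-79) + (28638*(1/298872) + 327641/363243)) = 1/(226019 + (1591/16604 + 327641/363243)) = 1/(226019 + 6018070777/6031286772) = 1/(1363191422991445/6031286772) = 6031286772/1363191422991445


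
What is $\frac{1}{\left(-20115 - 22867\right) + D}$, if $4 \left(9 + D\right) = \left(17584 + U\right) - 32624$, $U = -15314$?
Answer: $- \frac{2}{101159} \approx -1.9771 \cdot 10^{-5}$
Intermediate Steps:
$D = - \frac{15195}{2}$ ($D = -9 + \frac{\left(17584 - 15314\right) - 32624}{4} = -9 + \frac{2270 - 32624}{4} = -9 + \frac{1}{4} \left(-30354\right) = -9 - \frac{15177}{2} = - \frac{15195}{2} \approx -7597.5$)
$\frac{1}{\left(-20115 - 22867\right) + D} = \frac{1}{\left(-20115 - 22867\right) - \frac{15195}{2}} = \frac{1}{-42982 - \frac{15195}{2}} = \frac{1}{- \frac{101159}{2}} = - \frac{2}{101159}$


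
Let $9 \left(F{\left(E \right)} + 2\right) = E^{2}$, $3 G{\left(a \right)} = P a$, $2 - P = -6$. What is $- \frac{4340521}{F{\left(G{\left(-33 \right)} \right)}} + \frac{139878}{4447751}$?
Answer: $- \frac{173748928867011}{34363324226} \approx -5056.2$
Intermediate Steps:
$P = 8$ ($P = 2 - -6 = 2 + 6 = 8$)
$G{\left(a \right)} = \frac{8 a}{3}$
$F{\left(E \right)} = -2 + \frac{E^{2}}{9}$
$- \frac{4340521}{F{\left(G{\left(-33 \right)} \right)}} + \frac{139878}{4447751} = - \frac{4340521}{-2 + \frac{\left(\frac{8}{3} \left(-33\right)\right)^{2}}{9}} + \frac{139878}{4447751} = - \frac{4340521}{-2 + \frac{\left(-88\right)^{2}}{9}} + 139878 \cdot \frac{1}{4447751} = - \frac{4340521}{-2 + \frac{1}{9} \cdot 7744} + \frac{139878}{4447751} = - \frac{4340521}{-2 + \frac{7744}{9}} + \frac{139878}{4447751} = - \frac{4340521}{\frac{7726}{9}} + \frac{139878}{4447751} = \left(-4340521\right) \frac{9}{7726} + \frac{139878}{4447751} = - \frac{39064689}{7726} + \frac{139878}{4447751} = - \frac{173748928867011}{34363324226}$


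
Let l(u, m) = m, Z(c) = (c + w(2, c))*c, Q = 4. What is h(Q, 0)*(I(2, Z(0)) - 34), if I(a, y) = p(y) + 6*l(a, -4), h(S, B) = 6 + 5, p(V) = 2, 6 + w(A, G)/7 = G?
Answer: -616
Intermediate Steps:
w(A, G) = -42 + 7*G
Z(c) = c*(-42 + 8*c) (Z(c) = (c + (-42 + 7*c))*c = (-42 + 8*c)*c = c*(-42 + 8*c))
h(S, B) = 11
I(a, y) = -22 (I(a, y) = 2 + 6*(-4) = 2 - 24 = -22)
h(Q, 0)*(I(2, Z(0)) - 34) = 11*(-22 - 34) = 11*(-56) = -616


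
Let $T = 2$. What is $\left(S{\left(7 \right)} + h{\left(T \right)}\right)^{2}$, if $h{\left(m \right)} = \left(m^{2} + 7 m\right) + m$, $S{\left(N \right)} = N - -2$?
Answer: $841$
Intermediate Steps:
$S{\left(N \right)} = 2 + N$ ($S{\left(N \right)} = N + 2 = 2 + N$)
$h{\left(m \right)} = m^{2} + 8 m$
$\left(S{\left(7 \right)} + h{\left(T \right)}\right)^{2} = \left(\left(2 + 7\right) + 2 \left(8 + 2\right)\right)^{2} = \left(9 + 2 \cdot 10\right)^{2} = \left(9 + 20\right)^{2} = 29^{2} = 841$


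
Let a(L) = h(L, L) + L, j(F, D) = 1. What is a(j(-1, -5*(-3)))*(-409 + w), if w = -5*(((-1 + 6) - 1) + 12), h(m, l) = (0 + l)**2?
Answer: -978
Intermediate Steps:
h(m, l) = l**2
a(L) = L + L**2 (a(L) = L**2 + L = L + L**2)
w = -80 (w = -5*((5 - 1) + 12) = -5*(4 + 12) = -5*16 = -80)
a(j(-1, -5*(-3)))*(-409 + w) = (1*(1 + 1))*(-409 - 80) = (1*2)*(-489) = 2*(-489) = -978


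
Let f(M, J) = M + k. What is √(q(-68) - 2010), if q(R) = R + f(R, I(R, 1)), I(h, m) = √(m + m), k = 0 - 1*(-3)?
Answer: I*√2143 ≈ 46.293*I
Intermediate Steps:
k = 3 (k = 0 + 3 = 3)
I(h, m) = √2*√m (I(h, m) = √(2*m) = √2*√m)
f(M, J) = 3 + M (f(M, J) = M + 3 = 3 + M)
q(R) = 3 + 2*R (q(R) = R + (3 + R) = 3 + 2*R)
√(q(-68) - 2010) = √((3 + 2*(-68)) - 2010) = √((3 - 136) - 2010) = √(-133 - 2010) = √(-2143) = I*√2143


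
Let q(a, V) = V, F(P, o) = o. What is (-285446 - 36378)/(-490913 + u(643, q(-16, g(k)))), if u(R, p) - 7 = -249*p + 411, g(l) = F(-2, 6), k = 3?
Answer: 321824/491989 ≈ 0.65413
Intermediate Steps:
g(l) = 6
u(R, p) = 418 - 249*p (u(R, p) = 7 + (-249*p + 411) = 7 + (411 - 249*p) = 418 - 249*p)
(-285446 - 36378)/(-490913 + u(643, q(-16, g(k)))) = (-285446 - 36378)/(-490913 + (418 - 249*6)) = -321824/(-490913 + (418 - 1494)) = -321824/(-490913 - 1076) = -321824/(-491989) = -321824*(-1/491989) = 321824/491989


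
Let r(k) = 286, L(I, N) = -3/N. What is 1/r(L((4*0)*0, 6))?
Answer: 1/286 ≈ 0.0034965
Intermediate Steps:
1/r(L((4*0)*0, 6)) = 1/286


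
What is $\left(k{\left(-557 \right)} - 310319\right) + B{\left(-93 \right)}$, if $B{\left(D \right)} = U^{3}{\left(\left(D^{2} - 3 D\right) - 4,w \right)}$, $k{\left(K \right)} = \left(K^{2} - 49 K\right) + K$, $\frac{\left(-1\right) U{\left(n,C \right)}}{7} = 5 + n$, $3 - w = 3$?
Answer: $-244175782910861$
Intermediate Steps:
$w = 0$ ($w = 3 - 3 = 0$)
$U{\left(n,C \right)} = -35 - 7 n$ ($U{\left(n,C \right)} = - 7 \left(5 + n\right) = -35 - 7 n$)
$k{\left(K \right)} = K^{2} - 48 K$
$B{\left(D \right)} = \left(-7 - 7 D^{2} + 21 D\right)^{3}$ ($B{\left(D \right)} = \left(-35 - 7 \left(\left(D^{2} - 3 D\right) - 4\right)\right)^{3} = \left(-35 - 7 \left(-4 + D^{2} - 3 D\right)\right)^{3} = \left(-35 + \left(28 - 7 D^{2} + 21 D\right)\right)^{3} = \left(-7 - 7 D^{2} + 21 D\right)^{3}$)
$\left(k{\left(-557 \right)} - 310319\right) + B{\left(-93 \right)} = \left(- 557 \left(-48 - 557\right) - 310319\right) - 343 \left(1 + \left(-93\right)^{2} - -279\right)^{3} = \left(\left(-557\right) \left(-605\right) - 310319\right) - 343 \left(1 + 8649 + 279\right)^{3} = \left(336985 - 310319\right) - 343 \cdot 8929^{3} = 26666 - 244175782937527 = -244175782910861$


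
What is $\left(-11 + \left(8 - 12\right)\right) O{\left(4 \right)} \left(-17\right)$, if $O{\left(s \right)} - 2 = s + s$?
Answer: $2550$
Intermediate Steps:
$O{\left(s \right)} = 2 + 2 s$ ($O{\left(s \right)} = 2 + \left(s + s\right) = 2 + 2 s$)
$\left(-11 + \left(8 - 12\right)\right) O{\left(4 \right)} \left(-17\right) = \left(-11 + \left(8 - 12\right)\right) \left(2 + 2 \cdot 4\right) \left(-17\right) = \left(-11 + \left(8 - 12\right)\right) \left(2 + 8\right) \left(-17\right) = \left(-11 - 4\right) 10 \left(-17\right) = \left(-15\right) 10 \left(-17\right) = \left(-150\right) \left(-17\right) = 2550$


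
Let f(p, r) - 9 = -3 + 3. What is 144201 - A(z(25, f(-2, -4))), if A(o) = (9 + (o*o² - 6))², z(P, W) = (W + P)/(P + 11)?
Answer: 4904094549743/34012224 ≈ 1.4419e+5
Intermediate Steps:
f(p, r) = 9 (f(p, r) = 9 + (-3 + 3) = 9 + 0 = 9)
z(P, W) = (P + W)/(11 + P)
A(o) = (3 + o³)² (A(o) = (9 + (o³ - 6))² = (9 + (-6 + o³))² = (3 + o³)²)
144201 - A(z(25, f(-2, -4))) = 144201 - (3 + ((25 + 9)/(11 + 25))³)² = 144201 - (3 + (34/36)³)² = 144201 - (3 + ((1/36)*34)³)² = 144201 - (3 + (17/18)³)² = 144201 - (3 + 4913/5832)² = 144201 - (22409/5832)² = 144201 - 1*502163281/34012224 = 144201 - 502163281/34012224 = 4904094549743/34012224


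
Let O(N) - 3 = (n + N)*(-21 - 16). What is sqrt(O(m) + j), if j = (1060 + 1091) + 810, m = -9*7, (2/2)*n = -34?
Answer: sqrt(6553) ≈ 80.951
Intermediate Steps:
n = -34
m = -63
O(N) = 1261 - 37*N (O(N) = 3 + (-34 + N)*(-21 - 16) = 3 + (-34 + N)*(-37) = 3 + (1258 - 37*N) = 1261 - 37*N)
j = 2961 (j = 2151 + 810 = 2961)
sqrt(O(m) + j) = sqrt((1261 - 37*(-63)) + 2961) = sqrt((1261 + 2331) + 2961) = sqrt(3592 + 2961) = sqrt(6553)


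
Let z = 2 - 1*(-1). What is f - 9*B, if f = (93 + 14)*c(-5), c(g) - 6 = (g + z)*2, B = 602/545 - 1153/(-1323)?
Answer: 15719779/80115 ≈ 196.22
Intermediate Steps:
B = 1424831/721035 (B = 602*(1/545) - 1153*(-1/1323) = 602/545 + 1153/1323 = 1424831/721035 ≈ 1.9761)
z = 3 (z = 2 + 1 = 3)
c(g) = 12 + 2*g (c(g) = 6 + (g + 3)*2 = 6 + (3 + g)*2 = 6 + (6 + 2*g) = 12 + 2*g)
f = 214 (f = (93 + 14)*(12 + 2*(-5)) = 107*(12 - 10) = 107*2 = 214)
f - 9*B = 214 - 9*1424831/721035 = 214 - 1424831/80115 = 15719779/80115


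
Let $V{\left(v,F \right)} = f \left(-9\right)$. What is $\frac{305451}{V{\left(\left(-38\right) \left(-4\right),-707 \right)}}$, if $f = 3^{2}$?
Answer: $-3771$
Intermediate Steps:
$f = 9$
$V{\left(v,F \right)} = -81$ ($V{\left(v,F \right)} = 9 \left(-9\right) = -81$)
$\frac{305451}{V{\left(\left(-38\right) \left(-4\right),-707 \right)}} = \frac{305451}{-81} = 305451 \left(- \frac{1}{81}\right) = -3771$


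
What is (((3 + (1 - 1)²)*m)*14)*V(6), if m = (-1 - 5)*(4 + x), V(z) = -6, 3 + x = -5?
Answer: -6048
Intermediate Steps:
x = -8 (x = -3 - 5 = -8)
m = 24 (m = (-1 - 5)*(4 - 8) = -6*(-4) = 24)
(((3 + (1 - 1)²)*m)*14)*V(6) = (((3 + (1 - 1)²)*24)*14)*(-6) = (((3 + 0²)*24)*14)*(-6) = (((3 + 0)*24)*14)*(-6) = ((3*24)*14)*(-6) = (72*14)*(-6) = 1008*(-6) = -6048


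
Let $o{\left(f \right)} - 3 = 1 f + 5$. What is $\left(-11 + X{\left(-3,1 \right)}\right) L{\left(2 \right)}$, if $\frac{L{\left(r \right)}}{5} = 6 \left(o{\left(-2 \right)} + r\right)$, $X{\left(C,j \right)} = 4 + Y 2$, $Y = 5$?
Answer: $720$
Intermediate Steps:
$o{\left(f \right)} = 8 + f$ ($o{\left(f \right)} = 3 + \left(1 f + 5\right) = 3 + \left(f + 5\right) = 3 + \left(5 + f\right) = 8 + f$)
$X{\left(C,j \right)} = 14$ ($X{\left(C,j \right)} = 4 + 5 \cdot 2 = 4 + 10 = 14$)
$L{\left(r \right)} = 180 + 30 r$ ($L{\left(r \right)} = 5 \cdot 6 \left(\left(8 - 2\right) + r\right) = 5 \cdot 6 \left(6 + r\right) = 5 \left(36 + 6 r\right) = 180 + 30 r$)
$\left(-11 + X{\left(-3,1 \right)}\right) L{\left(2 \right)} = \left(-11 + 14\right) \left(180 + 30 \cdot 2\right) = 3 \left(180 + 60\right) = 3 \cdot 240 = 720$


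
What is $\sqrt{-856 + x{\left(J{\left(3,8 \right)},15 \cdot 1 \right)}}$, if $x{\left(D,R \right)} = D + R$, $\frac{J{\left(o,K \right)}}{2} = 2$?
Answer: $3 i \sqrt{93} \approx 28.931 i$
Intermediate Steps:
$J{\left(o,K \right)} = 4$ ($J{\left(o,K \right)} = 2 \cdot 2 = 4$)
$\sqrt{-856 + x{\left(J{\left(3,8 \right)},15 \cdot 1 \right)}} = \sqrt{-856 + \left(4 + 15 \cdot 1\right)} = \sqrt{-856 + \left(4 + 15\right)} = \sqrt{-856 + 19} = \sqrt{-837} = 3 i \sqrt{93}$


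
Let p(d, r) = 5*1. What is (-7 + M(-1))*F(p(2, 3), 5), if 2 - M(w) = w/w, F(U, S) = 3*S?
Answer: -90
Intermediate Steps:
p(d, r) = 5
M(w) = 1 (M(w) = 2 - w/w = 2 - 1*1 = 2 - 1 = 1)
(-7 + M(-1))*F(p(2, 3), 5) = (-7 + 1)*(3*5) = -6*15 = -90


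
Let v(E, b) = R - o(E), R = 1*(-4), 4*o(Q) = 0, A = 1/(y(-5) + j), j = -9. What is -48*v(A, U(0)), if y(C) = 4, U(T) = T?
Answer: 192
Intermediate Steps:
A = -1/5 (A = 1/(4 - 9) = 1/(-5) = -1/5 ≈ -0.20000)
o(Q) = 0 (o(Q) = (1/4)*0 = 0)
R = -4
v(E, b) = -4 (v(E, b) = -4 - 1*0 = -4 + 0 = -4)
-48*v(A, U(0)) = -48*(-4) = 192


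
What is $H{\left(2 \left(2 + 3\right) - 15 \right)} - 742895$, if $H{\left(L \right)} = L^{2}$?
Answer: $-742870$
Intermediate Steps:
$H{\left(2 \left(2 + 3\right) - 15 \right)} - 742895 = \left(2 \left(2 + 3\right) - 15\right)^{2} - 742895 = \left(2 \cdot 5 - 15\right)^{2} - 742895 = \left(10 - 15\right)^{2} - 742895 = \left(-5\right)^{2} - 742895 = 25 - 742895 = -742870$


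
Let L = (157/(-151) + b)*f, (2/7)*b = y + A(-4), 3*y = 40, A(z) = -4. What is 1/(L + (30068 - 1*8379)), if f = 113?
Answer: 453/11444068 ≈ 3.9584e-5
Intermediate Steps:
y = 40/3 (y = (⅓)*40 = 40/3 ≈ 13.333)
b = 98/3 (b = 7*(40/3 - 4)/2 = (7/2)*(28/3) = 98/3 ≈ 32.667)
L = 1618951/453 (L = (157/(-151) + 98/3)*113 = (157*(-1/151) + 98/3)*113 = (-157/151 + 98/3)*113 = (14327/453)*113 = 1618951/453 ≈ 3573.8)
1/(L + (30068 - 1*8379)) = 1/(1618951/453 + (30068 - 1*8379)) = 1/(1618951/453 + (30068 - 8379)) = 1/(1618951/453 + 21689) = 1/(11444068/453) = 453/11444068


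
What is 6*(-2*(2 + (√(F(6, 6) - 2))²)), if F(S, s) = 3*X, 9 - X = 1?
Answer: -288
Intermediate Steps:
X = 8 (X = 9 - 1*1 = 9 - 1 = 8)
F(S, s) = 24 (F(S, s) = 3*8 = 24)
6*(-2*(2 + (√(F(6, 6) - 2))²)) = 6*(-2*(2 + (√(24 - 2))²)) = 6*(-2*(2 + (√22)²)) = 6*(-2*(2 + 22)) = 6*(-2*24) = 6*(-48) = -288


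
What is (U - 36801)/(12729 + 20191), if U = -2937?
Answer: -19869/16460 ≈ -1.2071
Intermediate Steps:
(U - 36801)/(12729 + 20191) = (-2937 - 36801)/(12729 + 20191) = -39738/32920 = -39738*1/32920 = -19869/16460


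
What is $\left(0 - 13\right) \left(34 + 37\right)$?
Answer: $-923$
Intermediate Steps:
$\left(0 - 13\right) \left(34 + 37\right) = \left(0 - 13\right) 71 = \left(-13\right) 71 = -923$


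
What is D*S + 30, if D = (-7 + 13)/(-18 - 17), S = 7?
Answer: 144/5 ≈ 28.800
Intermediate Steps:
D = -6/35 (D = 6/(-35) = 6*(-1/35) = -6/35 ≈ -0.17143)
D*S + 30 = -6/35*7 + 30 = -6/5 + 30 = 144/5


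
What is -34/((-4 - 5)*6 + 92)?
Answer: -17/19 ≈ -0.89474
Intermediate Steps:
-34/((-4 - 5)*6 + 92) = -34/(-9*6 + 92) = -34/(-54 + 92) = -34/38 = -34*1/38 = -17/19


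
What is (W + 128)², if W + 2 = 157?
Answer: 80089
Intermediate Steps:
W = 155 (W = -2 + 157 = 155)
(W + 128)² = (155 + 128)² = 283² = 80089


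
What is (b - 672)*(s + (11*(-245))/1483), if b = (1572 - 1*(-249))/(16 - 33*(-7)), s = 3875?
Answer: -942940780590/366301 ≈ -2.5742e+6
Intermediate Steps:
b = 1821/247 (b = (1572 + 249)/(16 + 231) = 1821/247 ≈ 7.3725)
(b - 672)*(s + (11*(-245))/1483) = (1821/247 - 672)*(3875 + (11*(-245))/1483) = -164163*(3875 - 2695*1/1483)/247 = -164163*(3875 - 2695/1483)/247 = -164163/247*5743930/1483 = -942940780590/366301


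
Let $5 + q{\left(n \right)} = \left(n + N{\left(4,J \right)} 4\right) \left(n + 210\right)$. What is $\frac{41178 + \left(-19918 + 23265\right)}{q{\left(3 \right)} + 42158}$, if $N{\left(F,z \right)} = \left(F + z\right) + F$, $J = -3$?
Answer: $\frac{44525}{47052} \approx 0.94629$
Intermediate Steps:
$N{\left(F,z \right)} = z + 2 F$
$q{\left(n \right)} = -5 + \left(20 + n\right) \left(210 + n\right)$ ($q{\left(n \right)} = -5 + \left(n + \left(-3 + 2 \cdot 4\right) 4\right) \left(n + 210\right) = -5 + \left(n + \left(-3 + 8\right) 4\right) \left(210 + n\right) = -5 + \left(n + 5 \cdot 4\right) \left(210 + n\right) = -5 + \left(n + 20\right) \left(210 + n\right) = -5 + \left(20 + n\right) \left(210 + n\right)$)
$\frac{41178 + \left(-19918 + 23265\right)}{q{\left(3 \right)} + 42158} = \frac{41178 + \left(-19918 + 23265\right)}{\left(4195 + 3^{2} + 230 \cdot 3\right) + 42158} = \frac{41178 + 3347}{\left(4195 + 9 + 690\right) + 42158} = \frac{44525}{4894 + 42158} = \frac{44525}{47052}$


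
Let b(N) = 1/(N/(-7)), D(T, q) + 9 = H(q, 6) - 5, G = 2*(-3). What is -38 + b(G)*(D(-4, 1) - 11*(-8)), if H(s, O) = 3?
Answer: 311/6 ≈ 51.833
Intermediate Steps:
G = -6
D(T, q) = -11 (D(T, q) = -9 + (3 - 5) = -9 - 2 = -11)
b(N) = -7/N (b(N) = 1/(N*(-⅐)) = 1/(-N/7) = -7/N)
-38 + b(G)*(D(-4, 1) - 11*(-8)) = -38 + (-7/(-6))*(-11 - 11*(-8)) = -38 + (-7*(-⅙))*(-11 + 88) = -38 + (7/6)*77 = -38 + 539/6 = 311/6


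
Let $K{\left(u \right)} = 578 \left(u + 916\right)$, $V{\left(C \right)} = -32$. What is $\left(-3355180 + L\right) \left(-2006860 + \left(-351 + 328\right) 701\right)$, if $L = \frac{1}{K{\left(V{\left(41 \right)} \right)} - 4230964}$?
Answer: $\frac{25249477668884046263}{3720012} \approx 6.7875 \cdot 10^{12}$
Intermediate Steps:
$K{\left(u \right)} = 529448 + 578 u$ ($K{\left(u \right)} = 578 \left(916 + u\right) = 529448 + 578 u$)
$L = - \frac{1}{3720012}$ ($L = \frac{1}{\left(529448 + 578 \left(-32\right)\right) - 4230964} = \frac{1}{\left(529448 - 18496\right) - 4230964} = \frac{1}{510952 - 4230964} = \frac{1}{-3720012} = - \frac{1}{3720012} \approx -2.6882 \cdot 10^{-7}$)
$\left(-3355180 + L\right) \left(-2006860 + \left(-351 + 328\right) 701\right) = \left(-3355180 - \frac{1}{3720012}\right) \left(-2006860 + \left(-351 + 328\right) 701\right) = - \frac{12481309862161 \left(-2006860 - 16123\right)}{3720012} = \left(- \frac{12481309862161}{3720012}\right) \left(-2022983\right) = \frac{25249477668884046263}{3720012}$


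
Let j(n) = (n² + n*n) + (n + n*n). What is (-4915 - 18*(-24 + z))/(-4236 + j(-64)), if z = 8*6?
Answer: -5347/7988 ≈ -0.66938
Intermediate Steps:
z = 48
j(n) = n + 3*n² (j(n) = (n² + n²) + (n + n²) = 2*n² + (n + n²) = n + 3*n²)
(-4915 - 18*(-24 + z))/(-4236 + j(-64)) = (-4915 - 18*(-24 + 48))/(-4236 - 64*(1 + 3*(-64))) = (-4915 - 18*24)/(-4236 - 64*(1 - 192)) = (-4915 - 432)/(-4236 - 64*(-191)) = -5347/(-4236 + 12224) = -5347/7988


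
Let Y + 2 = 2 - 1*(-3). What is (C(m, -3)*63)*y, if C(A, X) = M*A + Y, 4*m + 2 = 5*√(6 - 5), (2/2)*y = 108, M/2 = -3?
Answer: -10206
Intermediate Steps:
M = -6 (M = 2*(-3) = -6)
Y = 3 (Y = -2 + (2 - 1*(-3)) = -2 + (2 + 3) = -2 + 5 = 3)
y = 108
m = ¾ (m = -½ + (5*√(6 - 5))/4 = -½ + (5*√1)/4 = -½ + (5*1)/4 = -½ + (¼)*5 = -½ + 5/4 = ¾ ≈ 0.75000)
C(A, X) = 3 - 6*A (C(A, X) = -6*A + 3 = 3 - 6*A)
(C(m, -3)*63)*y = ((3 - 6*¾)*63)*108 = ((3 - 9/2)*63)*108 = -3/2*63*108 = -189/2*108 = -10206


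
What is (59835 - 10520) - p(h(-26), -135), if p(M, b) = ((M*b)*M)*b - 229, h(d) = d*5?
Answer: -307952956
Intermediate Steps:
h(d) = 5*d
p(M, b) = -229 + M²*b² (p(M, b) = (b*M²)*b - 229 = M²*b² - 229 = -229 + M²*b²)
(59835 - 10520) - p(h(-26), -135) = (59835 - 10520) - (-229 + (5*(-26))²*(-135)²) = 49315 - (-229 + (-130)²*18225) = 49315 - (-229 + 16900*18225) = 49315 - (-229 + 308002500) = 49315 - 1*308002271 = 49315 - 308002271 = -307952956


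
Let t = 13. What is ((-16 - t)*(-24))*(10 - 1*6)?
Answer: 2784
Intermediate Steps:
((-16 - t)*(-24))*(10 - 1*6) = ((-16 - 1*13)*(-24))*(10 - 1*6) = ((-16 - 13)*(-24))*(10 - 6) = -29*(-24)*4 = 696*4 = 2784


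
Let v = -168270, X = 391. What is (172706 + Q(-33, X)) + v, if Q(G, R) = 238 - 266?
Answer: 4408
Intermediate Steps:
Q(G, R) = -28
(172706 + Q(-33, X)) + v = (172706 - 28) - 168270 = 172678 - 168270 = 4408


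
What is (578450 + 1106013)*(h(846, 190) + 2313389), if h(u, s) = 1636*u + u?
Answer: 6229634352733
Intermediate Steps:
h(u, s) = 1637*u
(578450 + 1106013)*(h(846, 190) + 2313389) = (578450 + 1106013)*(1637*846 + 2313389) = 1684463*(1384902 + 2313389) = 1684463*3698291 = 6229634352733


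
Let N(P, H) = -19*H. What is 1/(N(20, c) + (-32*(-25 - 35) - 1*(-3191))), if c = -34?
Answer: 1/5757 ≈ 0.00017370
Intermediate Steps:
1/(N(20, c) + (-32*(-25 - 35) - 1*(-3191))) = 1/(-19*(-34) + (-32*(-25 - 35) - 1*(-3191))) = 1/(646 + (-32*(-60) + 3191)) = 1/(646 + (1920 + 3191)) = 1/(646 + 5111) = 1/5757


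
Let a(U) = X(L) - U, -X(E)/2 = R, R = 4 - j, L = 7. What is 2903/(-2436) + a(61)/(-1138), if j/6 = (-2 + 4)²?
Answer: -1626229/1386084 ≈ -1.1733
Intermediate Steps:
j = 24 (j = 6*(-2 + 4)² = 6*2² = 6*4 = 24)
R = -20 (R = 4 - 1*24 = 4 - 24 = -20)
X(E) = 40 (X(E) = -2*(-20) = 40)
a(U) = 40 - U
2903/(-2436) + a(61)/(-1138) = 2903/(-2436) + (40 - 1*61)/(-1138) = 2903*(-1/2436) + (40 - 61)*(-1/1138) = -2903/2436 - 21*(-1/1138) = -2903/2436 + 21/1138 = -1626229/1386084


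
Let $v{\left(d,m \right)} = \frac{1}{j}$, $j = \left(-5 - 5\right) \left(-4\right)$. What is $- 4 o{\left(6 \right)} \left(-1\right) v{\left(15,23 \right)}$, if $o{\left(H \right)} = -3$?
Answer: $- \frac{3}{10} \approx -0.3$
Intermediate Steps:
$j = 40$ ($j = \left(-10\right) \left(-4\right) = 40$)
$v{\left(d,m \right)} = \frac{1}{40}$
$- 4 o{\left(6 \right)} \left(-1\right) v{\left(15,23 \right)} = \left(-4\right) \left(-3\right) \left(-1\right) \frac{1}{40} = 12 \left(-1\right) \frac{1}{40} = \left(-12\right) \frac{1}{40} = - \frac{3}{10}$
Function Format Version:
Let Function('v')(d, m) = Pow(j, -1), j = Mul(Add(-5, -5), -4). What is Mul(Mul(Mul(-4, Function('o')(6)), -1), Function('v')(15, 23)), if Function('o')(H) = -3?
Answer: Rational(-3, 10) ≈ -0.30000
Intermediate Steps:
j = 40 (j = Mul(-10, -4) = 40)
Function('v')(d, m) = Rational(1, 40) (Function('v')(d, m) = Pow(40, -1) = Rational(1, 40))
Mul(Mul(Mul(-4, Function('o')(6)), -1), Function('v')(15, 23)) = Mul(Mul(Mul(-4, -3), -1), Rational(1, 40)) = Mul(Mul(12, -1), Rational(1, 40)) = Mul(-12, Rational(1, 40)) = Rational(-3, 10)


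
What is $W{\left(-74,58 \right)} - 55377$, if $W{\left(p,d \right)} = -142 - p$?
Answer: $-55445$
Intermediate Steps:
$W{\left(-74,58 \right)} - 55377 = \left(-142 - -74\right) - 55377 = \left(-142 + 74\right) - 55377 = -68 - 55377 = -55445$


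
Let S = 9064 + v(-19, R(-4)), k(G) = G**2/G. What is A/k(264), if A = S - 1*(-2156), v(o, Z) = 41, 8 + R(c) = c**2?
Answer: 11261/264 ≈ 42.655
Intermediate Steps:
R(c) = -8 + c**2
k(G) = G
S = 9105 (S = 9064 + 41 = 9105)
A = 11261 (A = 9105 - 1*(-2156) = 9105 + 2156 = 11261)
A/k(264) = 11261/264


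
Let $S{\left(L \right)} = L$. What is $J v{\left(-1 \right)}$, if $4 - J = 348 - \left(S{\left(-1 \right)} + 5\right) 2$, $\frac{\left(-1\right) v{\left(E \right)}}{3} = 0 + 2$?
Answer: $2016$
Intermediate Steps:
$v{\left(E \right)} = -6$ ($v{\left(E \right)} = - 3 \left(0 + 2\right) = \left(-3\right) 2 = -6$)
$J = -336$ ($J = 4 - \left(348 - \left(-1 + 5\right) 2\right) = 4 - \left(348 - 4 \cdot 2\right) = 4 - \left(348 - 8\right) = 4 - 340 = -336$)
$J v{\left(-1 \right)} = \left(-336\right) \left(-6\right) = 2016$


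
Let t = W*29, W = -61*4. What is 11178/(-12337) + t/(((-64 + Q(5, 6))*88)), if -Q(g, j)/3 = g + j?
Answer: -2029699/26327158 ≈ -0.077095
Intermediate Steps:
W = -244
Q(g, j) = -3*g - 3*j (Q(g, j) = -3*(g + j) = -3*g - 3*j)
t = -7076 (t = -244*29 = -7076)
11178/(-12337) + t/(((-64 + Q(5, 6))*88)) = 11178/(-12337) - 7076*1/(88*(-64 + (-3*5 - 3*6))) = 11178*(-1/12337) - 7076*1/(88*(-64 + (-15 - 18))) = -11178/12337 - 7076*1/(88*(-64 - 33)) = -11178/12337 - 7076/((-97*88)) = -11178/12337 - 7076/(-8536) = -11178/12337 - 7076*(-1/8536) = -11178/12337 + 1769/2134 = -2029699/26327158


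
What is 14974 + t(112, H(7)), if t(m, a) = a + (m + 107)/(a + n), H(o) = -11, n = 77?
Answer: 329259/22 ≈ 14966.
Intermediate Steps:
t(m, a) = a + (107 + m)/(77 + a) (t(m, a) = a + (m + 107)/(a + 77) = a + (107 + m)/(77 + a))
14974 + t(112, H(7)) = 14974 + (107 + 112 + (-11)² + 77*(-11))/(77 - 11) = 14974 + (107 + 112 + 121 - 847)/66 = 14974 + (1/66)*(-507) = 14974 - 169/22 = 329259/22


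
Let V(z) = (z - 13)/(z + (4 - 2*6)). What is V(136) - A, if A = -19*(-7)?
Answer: -16901/128 ≈ -132.04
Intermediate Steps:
A = 133
V(z) = (-13 + z)/(-8 + z) (V(z) = (-13 + z)/(z + (4 - 12)) = (-13 + z)/(z - 8) = (-13 + z)/(-8 + z))
V(136) - A = (-13 + 136)/(-8 + 136) - 1*133 = 123/128 - 133 = -16901/128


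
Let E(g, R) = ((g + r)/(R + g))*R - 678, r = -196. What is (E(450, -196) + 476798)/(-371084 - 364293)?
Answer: -475924/735377 ≈ -0.64718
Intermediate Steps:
E(g, R) = -678 + R*(-196 + g)/(R + g) (E(g, R) = ((g - 196)/(R + g))*R - 678 = ((-196 + g)/(R + g))*R - 678 = R*(-196 + g)/(R + g) - 678 = -678 + R*(-196 + g)/(R + g))
(E(450, -196) + 476798)/(-371084 - 364293) = ((-874*(-196) - 678*450 - 196*450)/(-196 + 450) + 476798)/(-371084 - 364293) = ((171304 - 305100 - 88200)/254 + 476798)/(-735377) = ((1/254)*(-221996) + 476798)*(-1/735377) = (-874 + 476798)*(-1/735377) = 475924*(-1/735377) = -475924/735377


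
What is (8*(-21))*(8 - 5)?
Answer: -504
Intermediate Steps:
(8*(-21))*(8 - 5) = -168*3 = -504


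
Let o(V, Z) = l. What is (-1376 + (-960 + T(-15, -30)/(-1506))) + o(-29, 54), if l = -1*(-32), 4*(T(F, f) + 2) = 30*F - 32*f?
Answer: -27649/12 ≈ -2304.1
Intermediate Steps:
T(F, f) = -2 - 8*f + 15*F/2 (T(F, f) = -2 + (30*F - 32*f)/4 = -2 + (-32*f + 30*F)/4 = -2 + (-8*f + 15*F/2) = -2 - 8*f + 15*F/2)
l = 32
o(V, Z) = 32
(-1376 + (-960 + T(-15, -30)/(-1506))) + o(-29, 54) = (-1376 + (-960 + (-2 - 8*(-30) + (15/2)*(-15))/(-1506))) + 32 = (-1376 + (-960 + (-2 + 240 - 225/2)*(-1/1506))) + 32 = (-1376 + (-960 + (251/2)*(-1/1506))) + 32 = (-1376 + (-960 - 1/12)) + 32 = (-1376 - 11521/12) + 32 = -28033/12 + 32 = -27649/12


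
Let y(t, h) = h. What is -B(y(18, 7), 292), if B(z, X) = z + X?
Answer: -299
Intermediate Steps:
B(z, X) = X + z
-B(y(18, 7), 292) = -(292 + 7) = -1*299 = -299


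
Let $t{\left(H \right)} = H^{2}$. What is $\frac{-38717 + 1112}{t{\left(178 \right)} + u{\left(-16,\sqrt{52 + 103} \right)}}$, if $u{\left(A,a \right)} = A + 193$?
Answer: $- \frac{37605}{31861} \approx -1.1803$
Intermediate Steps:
$u{\left(A,a \right)} = 193 + A$
$\frac{-38717 + 1112}{t{\left(178 \right)} + u{\left(-16,\sqrt{52 + 103} \right)}} = \frac{-38717 + 1112}{178^{2} + \left(193 - 16\right)} = - \frac{37605}{31684 + 177} = - \frac{37605}{31861}$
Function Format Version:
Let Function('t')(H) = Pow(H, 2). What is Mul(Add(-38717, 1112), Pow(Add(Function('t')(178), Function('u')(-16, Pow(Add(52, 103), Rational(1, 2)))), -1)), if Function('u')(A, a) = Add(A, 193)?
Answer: Rational(-37605, 31861) ≈ -1.1803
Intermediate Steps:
Function('u')(A, a) = Add(193, A)
Mul(Add(-38717, 1112), Pow(Add(Function('t')(178), Function('u')(-16, Pow(Add(52, 103), Rational(1, 2)))), -1)) = Mul(Add(-38717, 1112), Pow(Add(Pow(178, 2), Add(193, -16)), -1)) = Mul(-37605, Pow(Add(31684, 177), -1)) = Mul(-37605, Pow(31861, -1)) = Mul(-37605, Rational(1, 31861)) = Rational(-37605, 31861)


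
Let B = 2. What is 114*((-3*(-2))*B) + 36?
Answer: 1404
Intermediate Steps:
114*((-3*(-2))*B) + 36 = 114*(-3*(-2)*2) + 36 = 114*(6*2) + 36 = 114*12 + 36 = 1368 + 36 = 1404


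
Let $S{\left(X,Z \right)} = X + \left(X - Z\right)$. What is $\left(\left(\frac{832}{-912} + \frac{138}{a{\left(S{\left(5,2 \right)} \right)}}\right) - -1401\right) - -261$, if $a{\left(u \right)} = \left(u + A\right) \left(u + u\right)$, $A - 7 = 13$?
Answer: $\frac{21212701}{12768} \approx 1661.4$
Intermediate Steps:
$A = 20$ ($A = 7 + 13 = 20$)
$S{\left(X,Z \right)} = - Z + 2 X$
$a{\left(u \right)} = 2 u \left(20 + u\right)$ ($a{\left(u \right)} = \left(u + 20\right) \left(u + u\right) = \left(20 + u\right) 2 u = 2 u \left(20 + u\right)$)
$\left(\left(\frac{832}{-912} + \frac{138}{a{\left(S{\left(5,2 \right)} \right)}}\right) - -1401\right) - -261 = \left(\left(\frac{832}{-912} + \frac{138}{2 \left(\left(-1\right) 2 + 2 \cdot 5\right) \left(20 + \left(\left(-1\right) 2 + 2 \cdot 5\right)\right)}\right) - -1401\right) - -261 = \left(\left(832 \left(- \frac{1}{912}\right) + \frac{138}{2 \left(-2 + 10\right) \left(20 + \left(-2 + 10\right)\right)}\right) + 1401\right) + 261 = \left(\left(- \frac{52}{57} + \frac{138}{2 \cdot 8 \left(20 + 8\right)}\right) + 1401\right) + 261 = \left(\left(- \frac{52}{57} + \frac{138}{2 \cdot 8 \cdot 28}\right) + 1401\right) + 261 = \left(\left(- \frac{52}{57} + \frac{138}{448}\right) + 1401\right) + 261 = \left(\left(- \frac{52}{57} + 138 \cdot \frac{1}{448}\right) + 1401\right) + 261 = \left(\left(- \frac{52}{57} + \frac{69}{224}\right) + 1401\right) + 261 = \left(- \frac{7715}{12768} + 1401\right) + 261 = \frac{17880253}{12768} + 261 = \frac{21212701}{12768}$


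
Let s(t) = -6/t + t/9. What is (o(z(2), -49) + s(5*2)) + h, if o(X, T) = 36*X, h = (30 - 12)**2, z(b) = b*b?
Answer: 21083/45 ≈ 468.51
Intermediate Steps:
z(b) = b**2
h = 324 (h = 18**2 = 324)
s(t) = -6/t + t/9 (s(t) = -6/t + t*(1/9) = -6/t + t/9)
(o(z(2), -49) + s(5*2)) + h = (36*2**2 + (-6/(5*2) + (5*2)/9)) + 324 = (36*4 + (-6/10 + (1/9)*10)) + 324 = (144 + (-6*1/10 + 10/9)) + 324 = (144 + (-3/5 + 10/9)) + 324 = (144 + 23/45) + 324 = 6503/45 + 324 = 21083/45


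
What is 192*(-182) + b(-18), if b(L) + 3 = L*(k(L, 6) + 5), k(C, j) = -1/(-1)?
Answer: -35055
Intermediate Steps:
k(C, j) = 1 (k(C, j) = -1*(-1) = 1)
b(L) = -3 + 6*L (b(L) = -3 + L*(1 + 5) = -3 + L*6 = -3 + 6*L)
192*(-182) + b(-18) = 192*(-182) + (-3 + 6*(-18)) = -34944 + (-3 - 108) = -34944 - 111 = -35055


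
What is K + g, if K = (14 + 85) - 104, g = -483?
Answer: -488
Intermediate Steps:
K = -5 (K = 99 - 104 = -5)
K + g = -5 - 483 = -488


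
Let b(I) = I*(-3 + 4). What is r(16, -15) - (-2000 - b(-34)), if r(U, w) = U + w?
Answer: 1967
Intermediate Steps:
b(I) = I (b(I) = I*1 = I)
r(16, -15) - (-2000 - b(-34)) = (16 - 15) - (-2000 - 1*(-34)) = 1 - (-2000 + 34) = 1 - 1*(-1966) = 1 + 1966 = 1967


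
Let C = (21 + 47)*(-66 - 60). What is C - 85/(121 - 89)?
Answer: -274261/32 ≈ -8570.7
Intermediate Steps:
C = -8568 (C = 68*(-126) = -8568)
C - 85/(121 - 89) = -8568 - 85/(121 - 89) = -8568 - 85/32 = -274261/32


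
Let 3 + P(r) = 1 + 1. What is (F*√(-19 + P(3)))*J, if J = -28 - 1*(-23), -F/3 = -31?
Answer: -930*I*√5 ≈ -2079.5*I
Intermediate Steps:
P(r) = -1 (P(r) = -3 + (1 + 1) = -3 + 2 = -1)
F = 93 (F = -3*(-31) = 93)
J = -5 (J = -28 + 23 = -5)
(F*√(-19 + P(3)))*J = (93*√(-19 - 1))*(-5) = (93*√(-20))*(-5) = (93*(2*I*√5))*(-5) = (186*I*√5)*(-5) = -930*I*√5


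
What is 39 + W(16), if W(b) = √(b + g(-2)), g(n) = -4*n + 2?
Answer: 39 + √26 ≈ 44.099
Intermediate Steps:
g(n) = 2 - 4*n
W(b) = √(10 + b) (W(b) = √(b + (2 - 4*(-2))) = √(b + (2 + 8)) = √(b + 10) = √(10 + b))
39 + W(16) = 39 + √(10 + 16) = 39 + √26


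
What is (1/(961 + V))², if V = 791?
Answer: 1/3069504 ≈ 3.2579e-7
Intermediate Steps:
(1/(961 + V))² = (1/(961 + 791))² = (1/1752)² = 1/3069504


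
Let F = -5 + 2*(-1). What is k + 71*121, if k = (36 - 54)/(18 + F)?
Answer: 94483/11 ≈ 8589.4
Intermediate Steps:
F = -7 (F = -5 - 2 = -7)
k = -18/11 (k = (36 - 54)/(18 - 7) = -18/11 ≈ -1.6364)
k + 71*121 = -18/11 + 71*121 = -18/11 + 8591 = 94483/11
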